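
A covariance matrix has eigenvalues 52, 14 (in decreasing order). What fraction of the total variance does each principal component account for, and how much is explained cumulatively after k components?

Step 1 — total variance = trace(Sigma) = Σ λ_i = 52 + 14 = 66.

Step 2 — fraction explained by component i = λ_i / Σ λ:
  PC1: 52/66 = 0.7879
  PC2: 14/66 = 0.2121

Step 3 — cumulative fraction after k components = (λ_1 + ... + λ_k) / Σ λ:
  k = 1: 52/66 = 0.7879
  k = 2: (52 + 14)/66 = 66/66 = 1

Summary (fraction, with percent):

explained: PC1 0.7879 (78.79%), PC2 0.2121 (21.21%);  cumulative: 0.7879, 1


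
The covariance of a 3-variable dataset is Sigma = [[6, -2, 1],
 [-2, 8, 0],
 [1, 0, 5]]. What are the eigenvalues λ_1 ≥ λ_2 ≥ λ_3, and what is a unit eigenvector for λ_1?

Step 1 — characteristic polynomial p(λ) = det(λI - Sigma) = λ³ - tr·λ² + c_1·λ - det, where tr = trace, c_1 = sum of the principal 2×2 minors, det = det(Sigma):
  tr = 6 + 8 + 5 = 19,
  c_1 = (6·8 - (-2)²) + (6·5 - (1)²) + (8·5 - (0)²) = 44 + 29 + 40 = 113,
  det = 6·(8·5 - (0)²) - (-2)·((-2)·5 - (0)·(1)) + (1)·((-2)·(0) - 8·(1)) = 6·(40) - (-2)·(-10) + (1)·(-8) = 212.
  So p(λ) = λ³ - 19λ² + 113λ - 212.
Step 2 — look for an integer root (rational root theorem: any rational root is an integer divisor of 212). Testing λ = 4:
  p(4) = 64 - 304 + 452 - 212 = 0  ✓
  Dividing out (λ - 4): p(λ) = (λ - 4)(λ² - 15λ + 53).
Step 3 — remaining eigenvalues from the quadratic λ² - 15λ + 53 = 0:
  Δ = 15² - 4·53 = 225 - 212 = 13,  λ = (15 ± √13)/2 = (15 ± 3.6056)/2 ≈ 9.3028 or 5.6972.
  Sorted: λ_1 = 9.3028,  λ_2 = 5.6972,  λ_3 = 4  (check: sum = 19 = tr ✓).

Step 4 — unit eigenvector for λ_1 ≈ 9.3028: v spans the null space of (Sigma - λ_1 I), whose rows are
  r_1 = (-3.3028, -2, 1),  r_2 = (-2, -1.3028, 0),  r_3 = (1, 0, -4.3028).
  v is orthogonal to every row, so take v ∝ r_1 × r_2 = ((-2)·(0) - (1)·(-1.3028), (1)·(-2) - (-3.3028)·(0), (-3.3028)·(-1.3028) - (-2)·(-2)) ≈ (1.3028, -2, 0.3028).
  Let u = (1.3028, -2, 0.3028).
  ||u|| = √((1.3028)² + (-2)² + (0.3028)²) = √(5.7889) ≈ 2.406,  v_1 = u/||u|| ≈ (0.5415, -0.8313, 0.1258) (||v_1|| = 1).

λ_1 = 9.3028,  λ_2 = 5.6972,  λ_3 = 4;  v_1 ≈ (0.5415, -0.8313, 0.1258)


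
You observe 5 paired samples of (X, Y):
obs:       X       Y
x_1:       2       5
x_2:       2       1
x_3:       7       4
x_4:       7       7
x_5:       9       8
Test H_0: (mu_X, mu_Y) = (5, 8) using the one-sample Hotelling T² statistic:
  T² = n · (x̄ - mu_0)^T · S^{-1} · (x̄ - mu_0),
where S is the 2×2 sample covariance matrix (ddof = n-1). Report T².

Step 1 — sample mean vector:
  mean(X) = (2 + 2 + 7 + 7 + 9) / 5 = 27/5 = 5.4
  mean(Y) = (5 + 1 + 4 + 7 + 8) / 5 = 25/5 = 5
  x̄ = (5.4, 5),  deviation x̄ - mu_0 = (5.4, 5) - (5, 8) = (0.4, -3).

Step 2 — sample covariance matrix, S[i,j] = (1/(n-1)) · Σ_k (x_{k,i} - mean_i) · (x_{k,j} - mean_j), divisor n-1 = 4:
  S[X,X] = ((-3.4)·(-3.4) + (-3.4)·(-3.4) + (1.6)·(1.6) + (1.6)·(1.6) + (3.6)·(3.6)) / 4 = 41.2/4 = 10.3
  S[X,Y] = ((-3.4)·(0) + (-3.4)·(-4) + (1.6)·(-1) + (1.6)·(2) + (3.6)·(3)) / 4 = 26/4 = 6.5
  S[Y,Y] = ((0)·(0) + (-4)·(-4) + (-1)·(-1) + (2)·(2) + (3)·(3)) / 4 = 30/4 = 7.5
  S = [[10.3, 6.5],
 [6.5, 7.5]].

Step 3 — invert S. det(S) = 10.3·7.5 - (6.5)² = 35.
  S^{-1} = (1/det) · [[d, -b], [-b, a]] = [[0.2143, -0.1857],
 [-0.1857, 0.2943]].

Step 4 — quadratic form (x̄ - mu_0)^T · S^{-1} · (x̄ - mu_0):
  S^{-1} · (x̄ - mu_0) = (0.6429, -0.9571),
  (x̄ - mu_0)^T · [...] = (0.4)·(0.6429) + (-3)·(-0.9571) = 3.1286.

Step 5 — scale by n: T² = 5 · 3.1286 = 15.6429.

T² ≈ 15.6429


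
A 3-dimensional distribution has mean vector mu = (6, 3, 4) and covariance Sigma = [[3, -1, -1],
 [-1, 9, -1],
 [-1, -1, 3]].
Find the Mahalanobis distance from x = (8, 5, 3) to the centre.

Step 1 — centre the observation: (x - mu) = (2, 2, -1).

Step 2 — invert Sigma (cofactor / det for 3×3, or solve directly):
  Sigma^{-1} = [[0.4062, 0.0625, 0.1562],
 [0.0625, 0.125, 0.0625],
 [0.1562, 0.0625, 0.4063]].

Step 3 — form the quadratic (x - mu)^T · Sigma^{-1} · (x - mu):
  Sigma^{-1} · (x - mu) = (0.7812, 0.3125, 0.0312).
  (x - mu)^T · [Sigma^{-1} · (x - mu)] = (2)·(0.7812) + (2)·(0.3125) + (-1)·(0.0312) = 2.1562.

Step 4 — take square root: d = √(2.1562) ≈ 1.4684.

d(x, mu) = √(2.1562) ≈ 1.4684


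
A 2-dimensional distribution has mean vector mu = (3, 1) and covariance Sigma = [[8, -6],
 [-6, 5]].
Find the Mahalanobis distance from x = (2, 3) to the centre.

Step 1 — centre the observation: (x - mu) = (-1, 2).

Step 2 — invert Sigma. det(Sigma) = 8·5 - (-6)² = 4.
  Sigma^{-1} = (1/det) · [[d, -b], [-b, a]] = [[1.25, 1.5],
 [1.5, 2]].

Step 3 — form the quadratic (x - mu)^T · Sigma^{-1} · (x - mu):
  Sigma^{-1} · (x - mu) = (1.75, 2.5).
  (x - mu)^T · [Sigma^{-1} · (x - mu)] = (-1)·(1.75) + (2)·(2.5) = 3.25.

Step 4 — take square root: d = √(3.25) ≈ 1.8028.

d(x, mu) = √(3.25) ≈ 1.8028


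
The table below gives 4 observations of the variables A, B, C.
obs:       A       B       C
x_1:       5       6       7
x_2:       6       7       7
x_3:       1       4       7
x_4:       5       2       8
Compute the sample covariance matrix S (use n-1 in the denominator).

Step 1 — column means:
  mean(A) = (5 + 6 + 1 + 5) / 4 = 17/4 = 4.25
  mean(B) = (6 + 7 + 4 + 2) / 4 = 19/4 = 4.75
  mean(C) = (7 + 7 + 7 + 8) / 4 = 29/4 = 7.25

Step 2 — sample covariance S[i,j] = (1/(n-1)) · Σ_k (x_{k,i} - mean_i) · (x_{k,j} - mean_j), with n-1 = 3.
  S[A,A] = ((0.75)·(0.75) + (1.75)·(1.75) + (-3.25)·(-3.25) + (0.75)·(0.75)) / 3 = 14.75/3 = 4.9167
  S[A,B] = ((0.75)·(1.25) + (1.75)·(2.25) + (-3.25)·(-0.75) + (0.75)·(-2.75)) / 3 = 5.25/3 = 1.75
  S[A,C] = ((0.75)·(-0.25) + (1.75)·(-0.25) + (-3.25)·(-0.25) + (0.75)·(0.75)) / 3 = 0.75/3 = 0.25
  S[B,B] = ((1.25)·(1.25) + (2.25)·(2.25) + (-0.75)·(-0.75) + (-2.75)·(-2.75)) / 3 = 14.75/3 = 4.9167
  S[B,C] = ((1.25)·(-0.25) + (2.25)·(-0.25) + (-0.75)·(-0.25) + (-2.75)·(0.75)) / 3 = -2.75/3 = -0.9167
  S[C,C] = ((-0.25)·(-0.25) + (-0.25)·(-0.25) + (-0.25)·(-0.25) + (0.75)·(0.75)) / 3 = 0.75/3 = 0.25

S is symmetric (S[j,i] = S[i,j]). Assembling:

S = [[4.9167, 1.75, 0.25],
 [1.75, 4.9167, -0.9167],
 [0.25, -0.9167, 0.25]]


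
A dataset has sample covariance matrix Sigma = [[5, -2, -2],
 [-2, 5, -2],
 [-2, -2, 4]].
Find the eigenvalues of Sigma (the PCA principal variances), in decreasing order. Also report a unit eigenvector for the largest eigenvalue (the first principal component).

Step 1 — characteristic polynomial p(λ) = det(λI - Sigma) = λ³ - tr·λ² + c_1·λ - det, where tr = trace, c_1 = sum of the principal 2×2 minors, det = det(Sigma):
  tr = 5 + 5 + 4 = 14,
  c_1 = (5·5 - (-2)²) + (5·4 - (-2)²) + (5·4 - (-2)²) = 21 + 16 + 16 = 53,
  det = 5·(5·4 - (-2)²) - (-2)·((-2)·4 - (-2)·(-2)) + (-2)·((-2)·(-2) - 5·(-2)) = 5·(16) - (-2)·(-12) + (-2)·(14) = 28.
  So p(λ) = λ³ - 14λ² + 53λ - 28.
Step 2 — look for an integer root (rational root theorem: any rational root is an integer divisor of 28). Testing λ = 7:
  p(7) = 343 - 686 + 371 - 28 = 0  ✓
  Dividing out (λ - 7): p(λ) = (λ - 7)(λ² - 7λ + 4).
Step 3 — remaining eigenvalues from the quadratic λ² - 7λ + 4 = 0:
  Δ = 7² - 4·4 = 49 - 16 = 33,  λ = (7 ± √33)/2 = (7 ± 5.7446)/2 ≈ 6.3723 or 0.6277.
  Sorted: λ_1 = 7,  λ_2 = 6.3723,  λ_3 = 0.6277  (check: sum = 14 = tr ✓).

Step 4 — unit eigenvector for λ_1 = 7: v spans the null space of (Sigma - λ_1 I), whose rows are
  r_1 = (-2, -2, -2),  r_2 = (-2, -2, -2),  r_3 = (-2, -2, -3).
  v is orthogonal to every row, so take v ∝ r_1 × r_3 = ((-2)·(-3) - (-2)·(-2), (-2)·(-2) - (-2)·(-3), (-2)·(-2) - (-2)·(-2)) = (2, -2, 0).
  Rescale (divide by 2): u = (1, -1, 0).
  ||u|| = √((1)² + (-1)² + (0)²) = √(2) ≈ 1.4142,  v_1 = u/||u|| ≈ (0.7071, -0.7071, 0) (||v_1|| = 1).

λ_1 = 7,  λ_2 = 6.3723,  λ_3 = 0.6277;  v_1 ≈ (0.7071, -0.7071, 0)


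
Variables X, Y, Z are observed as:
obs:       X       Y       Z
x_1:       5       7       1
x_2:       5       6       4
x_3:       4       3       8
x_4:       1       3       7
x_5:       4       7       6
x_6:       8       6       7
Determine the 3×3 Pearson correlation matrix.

Step 1 — column means:
  mean(X) = (5 + 5 + 4 + 1 + 4 + 8) / 6 = 27/6 = 4.5
  mean(Y) = (7 + 6 + 3 + 3 + 7 + 6) / 6 = 32/6 = 5.3333
  mean(Z) = (1 + 4 + 8 + 7 + 6 + 7) / 6 = 33/6 = 5.5

Step 2 — sample variances and covariances s[i,j] = (1/(n-1)) · Σ_k (x_{k,i} - mean_i) · (x_{k,j} - mean_j), with n-1 = 5:
  s[X,X] = ((0.5)·(0.5) + (0.5)·(0.5) + (-0.5)·(-0.5) + (-3.5)·(-3.5) + (-0.5)·(-0.5) + (3.5)·(3.5)) / 5 = 25.5/5 = 5.1
  s[X,Y] = ((0.5)·(1.6667) + (0.5)·(0.6667) + (-0.5)·(-2.3333) + (-3.5)·(-2.3333) + (-0.5)·(1.6667) + (3.5)·(0.6667)) / 5 = 12/5 = 2.4
  s[X,Z] = ((0.5)·(-4.5) + (0.5)·(-1.5) + (-0.5)·(2.5) + (-3.5)·(1.5) + (-0.5)·(0.5) + (3.5)·(1.5)) / 5 = -4.5/5 = -0.9
  s[Y,Y] = ((1.6667)·(1.6667) + (0.6667)·(0.6667) + (-2.3333)·(-2.3333) + (-2.3333)·(-2.3333) + (1.6667)·(1.6667) + (0.6667)·(0.6667)) / 5 = 17.3333/5 = 3.4667
  s[Y,Z] = ((1.6667)·(-4.5) + (0.6667)·(-1.5) + (-2.3333)·(2.5) + (-2.3333)·(1.5) + (1.6667)·(0.5) + (0.6667)·(1.5)) / 5 = -16/5 = -3.2
  s[Z,Z] = ((-4.5)·(-4.5) + (-1.5)·(-1.5) + (2.5)·(2.5) + (1.5)·(1.5) + (0.5)·(0.5) + (1.5)·(1.5)) / 5 = 33.5/5 = 6.7
  Sample standard deviations s_i = √(s[i,i]):
  s(X) = √(5.1) = 2.2583
  s(Y) = √(3.4667) = 1.8619
  s(Z) = √(6.7) = 2.5884

Step 3 — r_{ij} = s_{ij} / (s_i · s_j):
  r[X,X] = 1 (diagonal).
  r[X,Y] = 2.4 / (2.2583 · 1.8619) = 2.4 / 4.2048 = 0.5708
  r[X,Z] = -0.9 / (2.2583 · 2.5884) = -0.9 / 5.8455 = -0.154
  r[Y,Y] = 1 (diagonal).
  r[Y,Z] = -3.2 / (1.8619 · 2.5884) = -3.2 / 4.8194 = -0.664
  r[Z,Z] = 1 (diagonal).

R is symmetric with unit diagonal. Assembling:

R = [[1, 0.5708, -0.154],
 [0.5708, 1, -0.664],
 [-0.154, -0.664, 1]]


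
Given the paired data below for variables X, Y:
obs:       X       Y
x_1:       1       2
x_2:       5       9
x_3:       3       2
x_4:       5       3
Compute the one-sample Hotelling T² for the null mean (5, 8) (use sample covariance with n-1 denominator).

Step 1 — sample mean vector:
  mean(X) = (1 + 5 + 3 + 5) / 4 = 14/4 = 3.5
  mean(Y) = (2 + 9 + 2 + 3) / 4 = 16/4 = 4
  x̄ = (3.5, 4),  deviation x̄ - mu_0 = (3.5, 4) - (5, 8) = (-1.5, -4).

Step 2 — sample covariance matrix, S[i,j] = (1/(n-1)) · Σ_k (x_{k,i} - mean_i) · (x_{k,j} - mean_j), divisor n-1 = 3:
  S[X,X] = ((-2.5)·(-2.5) + (1.5)·(1.5) + (-0.5)·(-0.5) + (1.5)·(1.5)) / 3 = 11/3 = 3.6667
  S[X,Y] = ((-2.5)·(-2) + (1.5)·(5) + (-0.5)·(-2) + (1.5)·(-1)) / 3 = 12/3 = 4
  S[Y,Y] = ((-2)·(-2) + (5)·(5) + (-2)·(-2) + (-1)·(-1)) / 3 = 34/3 = 11.3333
  S = [[3.6667, 4],
 [4, 11.3333]].

Step 3 — invert S. det(S) = 3.6667·11.3333 - (4)² = 25.5556.
  S^{-1} = (1/det) · [[d, -b], [-b, a]] = [[0.4435, -0.1565],
 [-0.1565, 0.1435]].

Step 4 — quadratic form (x̄ - mu_0)^T · S^{-1} · (x̄ - mu_0):
  S^{-1} · (x̄ - mu_0) = (-0.0391, -0.3391),
  (x̄ - mu_0)^T · [...] = (-1.5)·(-0.0391) + (-4)·(-0.3391) = 1.4152.

Step 5 — scale by n: T² = 4 · 1.4152 = 5.6609.

T² ≈ 5.6609


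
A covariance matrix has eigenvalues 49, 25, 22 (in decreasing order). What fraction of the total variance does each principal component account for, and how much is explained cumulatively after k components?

Step 1 — total variance = trace(Sigma) = Σ λ_i = 49 + 25 + 22 = 96.

Step 2 — fraction explained by component i = λ_i / Σ λ:
  PC1: 49/96 = 0.5104
  PC2: 25/96 = 0.2604
  PC3: 22/96 = 0.2292

Step 3 — cumulative fraction after k components = (λ_1 + ... + λ_k) / Σ λ:
  k = 1: 49/96 = 0.5104
  k = 2: (49 + 25)/96 = 74/96 = 0.7708
  k = 3: (49 + 25 + 22)/96 = 96/96 = 1

Summary (fraction, with percent):

explained: PC1 0.5104 (51.04%), PC2 0.2604 (26.04%), PC3 0.2292 (22.92%);  cumulative: 0.5104, 0.7708, 1


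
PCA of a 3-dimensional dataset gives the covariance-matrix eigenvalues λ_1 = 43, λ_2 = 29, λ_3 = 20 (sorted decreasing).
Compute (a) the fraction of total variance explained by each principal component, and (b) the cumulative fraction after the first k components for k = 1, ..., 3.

Step 1 — total variance = trace(Sigma) = Σ λ_i = 43 + 29 + 20 = 92.

Step 2 — fraction explained by component i = λ_i / Σ λ:
  PC1: 43/92 = 0.4674
  PC2: 29/92 = 0.3152
  PC3: 20/92 = 0.2174

Step 3 — cumulative fraction after k components = (λ_1 + ... + λ_k) / Σ λ:
  k = 1: 43/92 = 0.4674
  k = 2: (43 + 29)/92 = 72/92 = 0.7826
  k = 3: (43 + 29 + 20)/92 = 92/92 = 1

Summary (fraction, with percent):

explained: PC1 0.4674 (46.74%), PC2 0.3152 (31.52%), PC3 0.2174 (21.74%);  cumulative: 0.4674, 0.7826, 1


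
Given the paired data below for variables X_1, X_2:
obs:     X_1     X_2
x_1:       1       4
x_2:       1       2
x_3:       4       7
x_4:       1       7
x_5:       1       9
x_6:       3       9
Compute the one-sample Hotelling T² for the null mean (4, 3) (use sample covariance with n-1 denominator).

Step 1 — sample mean vector:
  mean(X_1) = (1 + 1 + 4 + 1 + 1 + 3) / 6 = 11/6 = 1.8333
  mean(X_2) = (4 + 2 + 7 + 7 + 9 + 9) / 6 = 38/6 = 6.3333
  x̄ = (1.8333, 6.3333),  deviation x̄ - mu_0 = (1.8333, 6.3333) - (4, 3) = (-2.1667, 3.3333).

Step 2 — sample covariance matrix, S[i,j] = (1/(n-1)) · Σ_k (x_{k,i} - mean_i) · (x_{k,j} - mean_j), divisor n-1 = 5:
  S[X_1,X_1] = ((-0.8333)·(-0.8333) + (-0.8333)·(-0.8333) + (2.1667)·(2.1667) + (-0.8333)·(-0.8333) + (-0.8333)·(-0.8333) + (1.1667)·(1.1667)) / 5 = 8.8333/5 = 1.7667
  S[X_1,X_2] = ((-0.8333)·(-2.3333) + (-0.8333)·(-4.3333) + (2.1667)·(0.6667) + (-0.8333)·(0.6667) + (-0.8333)·(2.6667) + (1.1667)·(2.6667)) / 5 = 7.3333/5 = 1.4667
  S[X_2,X_2] = ((-2.3333)·(-2.3333) + (-4.3333)·(-4.3333) + (0.6667)·(0.6667) + (0.6667)·(0.6667) + (2.6667)·(2.6667) + (2.6667)·(2.6667)) / 5 = 39.3333/5 = 7.8667
  S = [[1.7667, 1.4667],
 [1.4667, 7.8667]].

Step 3 — invert S. det(S) = 1.7667·7.8667 - (1.4667)² = 11.7467.
  S^{-1} = (1/det) · [[d, -b], [-b, a]] = [[0.6697, -0.1249],
 [-0.1249, 0.1504]].

Step 4 — quadratic form (x̄ - mu_0)^T · S^{-1} · (x̄ - mu_0):
  S^{-1} · (x̄ - mu_0) = (-1.8672, 0.7719),
  (x̄ - mu_0)^T · [...] = (-2.1667)·(-1.8672) + (3.3333)·(0.7719) = 6.6184.

Step 5 — scale by n: T² = 6 · 6.6184 = 39.7106.

T² ≈ 39.7106


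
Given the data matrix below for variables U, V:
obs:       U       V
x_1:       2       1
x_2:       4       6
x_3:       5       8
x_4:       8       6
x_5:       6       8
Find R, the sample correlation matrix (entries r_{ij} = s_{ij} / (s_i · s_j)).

Step 1 — column means:
  mean(U) = (2 + 4 + 5 + 8 + 6) / 5 = 25/5 = 5
  mean(V) = (1 + 6 + 8 + 6 + 8) / 5 = 29/5 = 5.8

Step 2 — sample variances and covariances s[i,j] = (1/(n-1)) · Σ_k (x_{k,i} - mean_i) · (x_{k,j} - mean_j), with n-1 = 4:
  s[U,U] = ((-3)·(-3) + (-1)·(-1) + (0)·(0) + (3)·(3) + (1)·(1)) / 4 = 20/4 = 5
  s[U,V] = ((-3)·(-4.8) + (-1)·(0.2) + (0)·(2.2) + (3)·(0.2) + (1)·(2.2)) / 4 = 17/4 = 4.25
  s[V,V] = ((-4.8)·(-4.8) + (0.2)·(0.2) + (2.2)·(2.2) + (0.2)·(0.2) + (2.2)·(2.2)) / 4 = 32.8/4 = 8.2
  Sample standard deviations s_i = √(s[i,i]):
  s(U) = √(5) = 2.2361
  s(V) = √(8.2) = 2.8636

Step 3 — r_{ij} = s_{ij} / (s_i · s_j):
  r[U,U] = 1 (diagonal).
  r[U,V] = 4.25 / (2.2361 · 2.8636) = 4.25 / 6.4031 = 0.6637
  r[V,V] = 1 (diagonal).

R is symmetric with unit diagonal. Assembling:

R = [[1, 0.6637],
 [0.6637, 1]]


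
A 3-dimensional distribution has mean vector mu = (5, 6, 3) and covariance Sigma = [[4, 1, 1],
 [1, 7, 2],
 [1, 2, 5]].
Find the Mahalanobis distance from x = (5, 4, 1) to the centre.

Step 1 — centre the observation: (x - mu) = (0, -2, -2).

Step 2 — invert Sigma (cofactor / det for 3×3, or solve directly):
  Sigma^{-1} = [[0.2672, -0.0259, -0.0431],
 [-0.0259, 0.1638, -0.0603],
 [-0.0431, -0.0603, 0.2328]].

Step 3 — form the quadratic (x - mu)^T · Sigma^{-1} · (x - mu):
  Sigma^{-1} · (x - mu) = (0.1379, -0.2069, -0.3448).
  (x - mu)^T · [Sigma^{-1} · (x - mu)] = (0)·(0.1379) + (-2)·(-0.2069) + (-2)·(-0.3448) = 1.1034.

Step 4 — take square root: d = √(1.1034) ≈ 1.0505.

d(x, mu) = √(1.1034) ≈ 1.0505


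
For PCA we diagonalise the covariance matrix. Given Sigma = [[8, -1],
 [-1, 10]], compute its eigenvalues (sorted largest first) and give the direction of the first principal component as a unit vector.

Step 1 — characteristic polynomial of 2×2 Sigma:
  det(Sigma - λI) = λ² - trace · λ + det = 0.
  trace = 8 + 10 = 18, det = 8·10 - (-1)² = 79.
Step 2 — discriminant:
  Δ = trace² - 4·det = 324 - 316 = 8.
Step 3 — eigenvalues:
  λ = (trace ± √Δ)/2 = (18 ± 2.8284)/2,
  λ_1 = 10.4142,  λ_2 = 7.5858.

Step 4 — unit eigenvector for λ_1: solve (Sigma - λ_1 I)v = 0. First row:
  (8 - 10.4142)·v_x + (-1)·v_y = 0, i.e. (-2.4142)·v_x + (-1)·v_y = 0,
  so v ∝ (b, λ_1 - a) = (-1, 2.4142); multiply by -1 so the first entry is positive: u = (1, -2.4142).
  ||u|| = √((1)² + (-2.4142)²) = √(6.8284) ≈ 2.6131,
  v_1 = u/||u|| ≈ (0.3827, -0.9239) (||v_1|| = 1).

λ_1 = 10.4142,  λ_2 = 7.5858;  v_1 ≈ (0.3827, -0.9239)


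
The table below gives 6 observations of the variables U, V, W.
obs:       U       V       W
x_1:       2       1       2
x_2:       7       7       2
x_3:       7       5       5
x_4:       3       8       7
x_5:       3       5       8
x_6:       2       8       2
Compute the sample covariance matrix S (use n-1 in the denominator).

Step 1 — column means:
  mean(U) = (2 + 7 + 7 + 3 + 3 + 2) / 6 = 24/6 = 4
  mean(V) = (1 + 7 + 5 + 8 + 5 + 8) / 6 = 34/6 = 5.6667
  mean(W) = (2 + 2 + 5 + 7 + 8 + 2) / 6 = 26/6 = 4.3333

Step 2 — sample covariance S[i,j] = (1/(n-1)) · Σ_k (x_{k,i} - mean_i) · (x_{k,j} - mean_j), with n-1 = 5.
  S[U,U] = ((-2)·(-2) + (3)·(3) + (3)·(3) + (-1)·(-1) + (-1)·(-1) + (-2)·(-2)) / 5 = 28/5 = 5.6
  S[U,V] = ((-2)·(-4.6667) + (3)·(1.3333) + (3)·(-0.6667) + (-1)·(2.3333) + (-1)·(-0.6667) + (-2)·(2.3333)) / 5 = 5/5 = 1
  S[U,W] = ((-2)·(-2.3333) + (3)·(-2.3333) + (3)·(0.6667) + (-1)·(2.6667) + (-1)·(3.6667) + (-2)·(-2.3333)) / 5 = -2/5 = -0.4
  S[V,V] = ((-4.6667)·(-4.6667) + (1.3333)·(1.3333) + (-0.6667)·(-0.6667) + (2.3333)·(2.3333) + (-0.6667)·(-0.6667) + (2.3333)·(2.3333)) / 5 = 35.3333/5 = 7.0667
  S[V,W] = ((-4.6667)·(-2.3333) + (1.3333)·(-2.3333) + (-0.6667)·(0.6667) + (2.3333)·(2.6667) + (-0.6667)·(3.6667) + (2.3333)·(-2.3333)) / 5 = 5.6667/5 = 1.1333
  S[W,W] = ((-2.3333)·(-2.3333) + (-2.3333)·(-2.3333) + (0.6667)·(0.6667) + (2.6667)·(2.6667) + (3.6667)·(3.6667) + (-2.3333)·(-2.3333)) / 5 = 37.3333/5 = 7.4667

S is symmetric (S[j,i] = S[i,j]). Assembling:

S = [[5.6, 1, -0.4],
 [1, 7.0667, 1.1333],
 [-0.4, 1.1333, 7.4667]]


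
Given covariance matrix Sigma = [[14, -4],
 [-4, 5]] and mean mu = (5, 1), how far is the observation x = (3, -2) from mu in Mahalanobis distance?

Step 1 — centre the observation: (x - mu) = (-2, -3).

Step 2 — invert Sigma. det(Sigma) = 14·5 - (-4)² = 54.
  Sigma^{-1} = (1/det) · [[d, -b], [-b, a]] = [[0.0926, 0.0741],
 [0.0741, 0.2593]].

Step 3 — form the quadratic (x - mu)^T · Sigma^{-1} · (x - mu):
  Sigma^{-1} · (x - mu) = (-0.4074, -0.9259).
  (x - mu)^T · [Sigma^{-1} · (x - mu)] = (-2)·(-0.4074) + (-3)·(-0.9259) = 3.5926.

Step 4 — take square root: d = √(3.5926) ≈ 1.8954.

d(x, mu) = √(3.5926) ≈ 1.8954


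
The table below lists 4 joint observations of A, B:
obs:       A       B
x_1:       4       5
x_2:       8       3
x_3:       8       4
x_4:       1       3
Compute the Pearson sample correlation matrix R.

Step 1 — column means:
  mean(A) = (4 + 8 + 8 + 1) / 4 = 21/4 = 5.25
  mean(B) = (5 + 3 + 4 + 3) / 4 = 15/4 = 3.75

Step 2 — sample variances and covariances s[i,j] = (1/(n-1)) · Σ_k (x_{k,i} - mean_i) · (x_{k,j} - mean_j), with n-1 = 3:
  s[A,A] = ((-1.25)·(-1.25) + (2.75)·(2.75) + (2.75)·(2.75) + (-4.25)·(-4.25)) / 3 = 34.75/3 = 11.5833
  s[A,B] = ((-1.25)·(1.25) + (2.75)·(-0.75) + (2.75)·(0.25) + (-4.25)·(-0.75)) / 3 = 0.25/3 = 0.0833
  s[B,B] = ((1.25)·(1.25) + (-0.75)·(-0.75) + (0.25)·(0.25) + (-0.75)·(-0.75)) / 3 = 2.75/3 = 0.9167
  Sample standard deviations s_i = √(s[i,i]):
  s(A) = √(11.5833) = 3.4034
  s(B) = √(0.9167) = 0.9574

Step 3 — r_{ij} = s_{ij} / (s_i · s_j):
  r[A,A] = 1 (diagonal).
  r[A,B] = 0.0833 / (3.4034 · 0.9574) = 0.0833 / 3.2585 = 0.0256
  r[B,B] = 1 (diagonal).

R is symmetric with unit diagonal. Assembling:

R = [[1, 0.0256],
 [0.0256, 1]]


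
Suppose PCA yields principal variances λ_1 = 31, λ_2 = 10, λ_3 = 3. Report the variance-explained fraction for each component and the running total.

Step 1 — total variance = trace(Sigma) = Σ λ_i = 31 + 10 + 3 = 44.

Step 2 — fraction explained by component i = λ_i / Σ λ:
  PC1: 31/44 = 0.7045
  PC2: 10/44 = 0.2273
  PC3: 3/44 = 0.0682

Step 3 — cumulative fraction after k components = (λ_1 + ... + λ_k) / Σ λ:
  k = 1: 31/44 = 0.7045
  k = 2: (31 + 10)/44 = 41/44 = 0.9318
  k = 3: (31 + 10 + 3)/44 = 44/44 = 1

Summary (fraction, with percent):

explained: PC1 0.7045 (70.45%), PC2 0.2273 (22.73%), PC3 0.0682 (6.82%);  cumulative: 0.7045, 0.9318, 1


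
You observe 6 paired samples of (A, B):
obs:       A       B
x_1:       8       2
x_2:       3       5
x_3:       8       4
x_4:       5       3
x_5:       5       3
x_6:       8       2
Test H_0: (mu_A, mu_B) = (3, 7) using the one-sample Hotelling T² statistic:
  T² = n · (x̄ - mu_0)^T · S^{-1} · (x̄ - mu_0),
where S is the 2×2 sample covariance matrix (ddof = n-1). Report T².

Step 1 — sample mean vector:
  mean(A) = (8 + 3 + 8 + 5 + 5 + 8) / 6 = 37/6 = 6.1667
  mean(B) = (2 + 5 + 4 + 3 + 3 + 2) / 6 = 19/6 = 3.1667
  x̄ = (6.1667, 3.1667),  deviation x̄ - mu_0 = (6.1667, 3.1667) - (3, 7) = (3.1667, -3.8333).

Step 2 — sample covariance matrix, S[i,j] = (1/(n-1)) · Σ_k (x_{k,i} - mean_i) · (x_{k,j} - mean_j), divisor n-1 = 5:
  S[A,A] = ((1.8333)·(1.8333) + (-3.1667)·(-3.1667) + (1.8333)·(1.8333) + (-1.1667)·(-1.1667) + (-1.1667)·(-1.1667) + (1.8333)·(1.8333)) / 5 = 22.8333/5 = 4.5667
  S[A,B] = ((1.8333)·(-1.1667) + (-3.1667)·(1.8333) + (1.8333)·(0.8333) + (-1.1667)·(-0.1667) + (-1.1667)·(-0.1667) + (1.8333)·(-1.1667)) / 5 = -8.1667/5 = -1.6333
  S[B,B] = ((-1.1667)·(-1.1667) + (1.8333)·(1.8333) + (0.8333)·(0.8333) + (-0.1667)·(-0.1667) + (-0.1667)·(-0.1667) + (-1.1667)·(-1.1667)) / 5 = 6.8333/5 = 1.3667
  S = [[4.5667, -1.6333],
 [-1.6333, 1.3667]].

Step 3 — invert S. det(S) = 4.5667·1.3667 - (-1.6333)² = 3.5733.
  S^{-1} = (1/det) · [[d, -b], [-b, a]] = [[0.3825, 0.4571],
 [0.4571, 1.278]].

Step 4 — quadratic form (x̄ - mu_0)^T · S^{-1} · (x̄ - mu_0):
  S^{-1} · (x̄ - mu_0) = (-0.541, -3.4515),
  (x̄ - mu_0)^T · [...] = (3.1667)·(-0.541) + (-3.8333)·(-3.4515) = 11.5174.

Step 5 — scale by n: T² = 6 · 11.5174 = 69.1045.

T² ≈ 69.1045


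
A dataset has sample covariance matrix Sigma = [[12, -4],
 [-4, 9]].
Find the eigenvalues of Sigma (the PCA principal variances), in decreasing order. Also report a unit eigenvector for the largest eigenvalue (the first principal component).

Step 1 — characteristic polynomial of 2×2 Sigma:
  det(Sigma - λI) = λ² - trace · λ + det = 0.
  trace = 12 + 9 = 21, det = 12·9 - (-4)² = 92.
Step 2 — discriminant:
  Δ = trace² - 4·det = 441 - 368 = 73.
Step 3 — eigenvalues:
  λ = (trace ± √Δ)/2 = (21 ± 8.544)/2,
  λ_1 = 14.772,  λ_2 = 6.228.

Step 4 — unit eigenvector for λ_1: solve (Sigma - λ_1 I)v = 0. First row:
  (12 - 14.772)·v_x + (-4)·v_y = 0, i.e. (-2.772)·v_x + (-4)·v_y = 0,
  so v ∝ (b, λ_1 - a) = (-4, 2.772); multiply by -1 so the first entry is positive: u = (4, -2.772).
  ||u|| = √((4)² + (-2.772)²) = √(23.684) ≈ 4.8666,
  v_1 = u/||u|| ≈ (0.8219, -0.5696) (||v_1|| = 1).

λ_1 = 14.772,  λ_2 = 6.228;  v_1 ≈ (0.8219, -0.5696)


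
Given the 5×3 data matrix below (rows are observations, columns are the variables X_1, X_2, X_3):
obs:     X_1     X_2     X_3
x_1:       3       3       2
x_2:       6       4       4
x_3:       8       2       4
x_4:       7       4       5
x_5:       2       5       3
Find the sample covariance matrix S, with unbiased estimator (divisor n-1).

Step 1 — column means:
  mean(X_1) = (3 + 6 + 8 + 7 + 2) / 5 = 26/5 = 5.2
  mean(X_2) = (3 + 4 + 2 + 4 + 5) / 5 = 18/5 = 3.6
  mean(X_3) = (2 + 4 + 4 + 5 + 3) / 5 = 18/5 = 3.6

Step 2 — sample covariance S[i,j] = (1/(n-1)) · Σ_k (x_{k,i} - mean_i) · (x_{k,j} - mean_j), with n-1 = 4.
  S[X_1,X_1] = ((-2.2)·(-2.2) + (0.8)·(0.8) + (2.8)·(2.8) + (1.8)·(1.8) + (-3.2)·(-3.2)) / 4 = 26.8/4 = 6.7
  S[X_1,X_2] = ((-2.2)·(-0.6) + (0.8)·(0.4) + (2.8)·(-1.6) + (1.8)·(0.4) + (-3.2)·(1.4)) / 4 = -6.6/4 = -1.65
  S[X_1,X_3] = ((-2.2)·(-1.6) + (0.8)·(0.4) + (2.8)·(0.4) + (1.8)·(1.4) + (-3.2)·(-0.6)) / 4 = 9.4/4 = 2.35
  S[X_2,X_2] = ((-0.6)·(-0.6) + (0.4)·(0.4) + (-1.6)·(-1.6) + (0.4)·(0.4) + (1.4)·(1.4)) / 4 = 5.2/4 = 1.3
  S[X_2,X_3] = ((-0.6)·(-1.6) + (0.4)·(0.4) + (-1.6)·(0.4) + (0.4)·(1.4) + (1.4)·(-0.6)) / 4 = 0.2/4 = 0.05
  S[X_3,X_3] = ((-1.6)·(-1.6) + (0.4)·(0.4) + (0.4)·(0.4) + (1.4)·(1.4) + (-0.6)·(-0.6)) / 4 = 5.2/4 = 1.3

S is symmetric (S[j,i] = S[i,j]). Assembling:

S = [[6.7, -1.65, 2.35],
 [-1.65, 1.3, 0.05],
 [2.35, 0.05, 1.3]]


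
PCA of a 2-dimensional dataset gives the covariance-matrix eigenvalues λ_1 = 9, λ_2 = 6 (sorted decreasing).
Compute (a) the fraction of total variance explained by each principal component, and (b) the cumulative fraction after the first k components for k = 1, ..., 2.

Step 1 — total variance = trace(Sigma) = Σ λ_i = 9 + 6 = 15.

Step 2 — fraction explained by component i = λ_i / Σ λ:
  PC1: 9/15 = 0.6
  PC2: 6/15 = 0.4

Step 3 — cumulative fraction after k components = (λ_1 + ... + λ_k) / Σ λ:
  k = 1: 9/15 = 0.6
  k = 2: (9 + 6)/15 = 15/15 = 1

Summary (fraction, with percent):

explained: PC1 0.6 (60%), PC2 0.4 (40%);  cumulative: 0.6, 1


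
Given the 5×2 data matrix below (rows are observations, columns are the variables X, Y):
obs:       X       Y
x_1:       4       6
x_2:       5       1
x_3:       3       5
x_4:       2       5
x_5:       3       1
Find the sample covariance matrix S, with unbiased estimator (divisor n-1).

Step 1 — column means:
  mean(X) = (4 + 5 + 3 + 2 + 3) / 5 = 17/5 = 3.4
  mean(Y) = (6 + 1 + 5 + 5 + 1) / 5 = 18/5 = 3.6

Step 2 — sample covariance S[i,j] = (1/(n-1)) · Σ_k (x_{k,i} - mean_i) · (x_{k,j} - mean_j), with n-1 = 4.
  S[X,X] = ((0.6)·(0.6) + (1.6)·(1.6) + (-0.4)·(-0.4) + (-1.4)·(-1.4) + (-0.4)·(-0.4)) / 4 = 5.2/4 = 1.3
  S[X,Y] = ((0.6)·(2.4) + (1.6)·(-2.6) + (-0.4)·(1.4) + (-1.4)·(1.4) + (-0.4)·(-2.6)) / 4 = -4.2/4 = -1.05
  S[Y,Y] = ((2.4)·(2.4) + (-2.6)·(-2.6) + (1.4)·(1.4) + (1.4)·(1.4) + (-2.6)·(-2.6)) / 4 = 23.2/4 = 5.8

S is symmetric (S[j,i] = S[i,j]). Assembling:

S = [[1.3, -1.05],
 [-1.05, 5.8]]


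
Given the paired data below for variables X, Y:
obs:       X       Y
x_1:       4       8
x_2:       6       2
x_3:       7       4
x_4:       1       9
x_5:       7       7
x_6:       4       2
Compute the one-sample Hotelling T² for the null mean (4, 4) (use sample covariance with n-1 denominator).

Step 1 — sample mean vector:
  mean(X) = (4 + 6 + 7 + 1 + 7 + 4) / 6 = 29/6 = 4.8333
  mean(Y) = (8 + 2 + 4 + 9 + 7 + 2) / 6 = 32/6 = 5.3333
  x̄ = (4.8333, 5.3333),  deviation x̄ - mu_0 = (4.8333, 5.3333) - (4, 4) = (0.8333, 1.3333).

Step 2 — sample covariance matrix, S[i,j] = (1/(n-1)) · Σ_k (x_{k,i} - mean_i) · (x_{k,j} - mean_j), divisor n-1 = 5:
  S[X,X] = ((-0.8333)·(-0.8333) + (1.1667)·(1.1667) + (2.1667)·(2.1667) + (-3.8333)·(-3.8333) + (2.1667)·(2.1667) + (-0.8333)·(-0.8333)) / 5 = 26.8333/5 = 5.3667
  S[X,Y] = ((-0.8333)·(2.6667) + (1.1667)·(-3.3333) + (2.1667)·(-1.3333) + (-3.8333)·(3.6667) + (2.1667)·(1.6667) + (-0.8333)·(-3.3333)) / 5 = -16.6667/5 = -3.3333
  S[Y,Y] = ((2.6667)·(2.6667) + (-3.3333)·(-3.3333) + (-1.3333)·(-1.3333) + (3.6667)·(3.6667) + (1.6667)·(1.6667) + (-3.3333)·(-3.3333)) / 5 = 47.3333/5 = 9.4667
  S = [[5.3667, -3.3333],
 [-3.3333, 9.4667]].

Step 3 — invert S. det(S) = 5.3667·9.4667 - (-3.3333)² = 39.6933.
  S^{-1} = (1/det) · [[d, -b], [-b, a]] = [[0.2385, 0.084],
 [0.084, 0.1352]].

Step 4 — quadratic form (x̄ - mu_0)^T · S^{-1} · (x̄ - mu_0):
  S^{-1} · (x̄ - mu_0) = (0.3107, 0.2503),
  (x̄ - mu_0)^T · [...] = (0.8333)·(0.3107) + (1.3333)·(0.2503) = 0.5926.

Step 5 — scale by n: T² = 6 · 0.5926 = 3.5556.

T² ≈ 3.5556


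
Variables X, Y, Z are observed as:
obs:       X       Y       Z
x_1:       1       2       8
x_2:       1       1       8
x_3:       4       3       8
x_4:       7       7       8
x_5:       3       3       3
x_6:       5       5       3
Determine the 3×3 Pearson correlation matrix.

Step 1 — column means:
  mean(X) = (1 + 1 + 4 + 7 + 3 + 5) / 6 = 21/6 = 3.5
  mean(Y) = (2 + 1 + 3 + 7 + 3 + 5) / 6 = 21/6 = 3.5
  mean(Z) = (8 + 8 + 8 + 8 + 3 + 3) / 6 = 38/6 = 6.3333

Step 2 — sample variances and covariances s[i,j] = (1/(n-1)) · Σ_k (x_{k,i} - mean_i) · (x_{k,j} - mean_j), with n-1 = 5:
  s[X,X] = ((-2.5)·(-2.5) + (-2.5)·(-2.5) + (0.5)·(0.5) + (3.5)·(3.5) + (-0.5)·(-0.5) + (1.5)·(1.5)) / 5 = 27.5/5 = 5.5
  s[X,Y] = ((-2.5)·(-1.5) + (-2.5)·(-2.5) + (0.5)·(-0.5) + (3.5)·(3.5) + (-0.5)·(-0.5) + (1.5)·(1.5)) / 5 = 24.5/5 = 4.9
  s[X,Z] = ((-2.5)·(1.6667) + (-2.5)·(1.6667) + (0.5)·(1.6667) + (3.5)·(1.6667) + (-0.5)·(-3.3333) + (1.5)·(-3.3333)) / 5 = -5/5 = -1
  s[Y,Y] = ((-1.5)·(-1.5) + (-2.5)·(-2.5) + (-0.5)·(-0.5) + (3.5)·(3.5) + (-0.5)·(-0.5) + (1.5)·(1.5)) / 5 = 23.5/5 = 4.7
  s[Y,Z] = ((-1.5)·(1.6667) + (-2.5)·(1.6667) + (-0.5)·(1.6667) + (3.5)·(1.6667) + (-0.5)·(-3.3333) + (1.5)·(-3.3333)) / 5 = -5/5 = -1
  s[Z,Z] = ((1.6667)·(1.6667) + (1.6667)·(1.6667) + (1.6667)·(1.6667) + (1.6667)·(1.6667) + (-3.3333)·(-3.3333) + (-3.3333)·(-3.3333)) / 5 = 33.3333/5 = 6.6667
  Sample standard deviations s_i = √(s[i,i]):
  s(X) = √(5.5) = 2.3452
  s(Y) = √(4.7) = 2.1679
  s(Z) = √(6.6667) = 2.582

Step 3 — r_{ij} = s_{ij} / (s_i · s_j):
  r[X,X] = 1 (diagonal).
  r[X,Y] = 4.9 / (2.3452 · 2.1679) = 4.9 / 5.0843 = 0.9638
  r[X,Z] = -1 / (2.3452 · 2.582) = -1 / 6.0553 = -0.1651
  r[Y,Y] = 1 (diagonal).
  r[Y,Z] = -1 / (2.1679 · 2.582) = -1 / 5.5976 = -0.1786
  r[Z,Z] = 1 (diagonal).

R is symmetric with unit diagonal. Assembling:

R = [[1, 0.9638, -0.1651],
 [0.9638, 1, -0.1786],
 [-0.1651, -0.1786, 1]]


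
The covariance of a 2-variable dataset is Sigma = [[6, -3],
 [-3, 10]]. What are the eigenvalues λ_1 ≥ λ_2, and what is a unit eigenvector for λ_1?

Step 1 — characteristic polynomial of 2×2 Sigma:
  det(Sigma - λI) = λ² - trace · λ + det = 0.
  trace = 6 + 10 = 16, det = 6·10 - (-3)² = 51.
Step 2 — discriminant:
  Δ = trace² - 4·det = 256 - 204 = 52.
Step 3 — eigenvalues:
  λ = (trace ± √Δ)/2 = (16 ± 7.2111)/2,
  λ_1 = 11.6056,  λ_2 = 4.3944.

Step 4 — unit eigenvector for λ_1: solve (Sigma - λ_1 I)v = 0. First row:
  (6 - 11.6056)·v_x + (-3)·v_y = 0, i.e. (-5.6056)·v_x + (-3)·v_y = 0,
  so v ∝ (b, λ_1 - a) = (-3, 5.6056); multiply by -1 so the first entry is positive: u = (3, -5.6056).
  ||u|| = √((3)² + (-5.6056)²) = √(40.4222) ≈ 6.3578,
  v_1 = u/||u|| ≈ (0.4719, -0.8817) (||v_1|| = 1).

λ_1 = 11.6056,  λ_2 = 4.3944;  v_1 ≈ (0.4719, -0.8817)


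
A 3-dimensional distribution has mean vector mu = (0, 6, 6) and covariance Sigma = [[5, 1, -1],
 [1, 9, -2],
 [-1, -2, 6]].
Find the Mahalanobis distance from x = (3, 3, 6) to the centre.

Step 1 — centre the observation: (x - mu) = (3, -3, 0).

Step 2 — invert Sigma (cofactor / det for 3×3, or solve directly):
  Sigma^{-1} = [[0.2092, -0.0167, 0.0293],
 [-0.0167, 0.1213, 0.0377],
 [0.0293, 0.0377, 0.1841]].

Step 3 — form the quadratic (x - mu)^T · Sigma^{-1} · (x - mu):
  Sigma^{-1} · (x - mu) = (0.6778, -0.4142, -0.0251).
  (x - mu)^T · [Sigma^{-1} · (x - mu)] = (3)·(0.6778) + (-3)·(-0.4142) + (0)·(-0.0251) = 3.2762.

Step 4 — take square root: d = √(3.2762) ≈ 1.81.

d(x, mu) = √(3.2762) ≈ 1.81


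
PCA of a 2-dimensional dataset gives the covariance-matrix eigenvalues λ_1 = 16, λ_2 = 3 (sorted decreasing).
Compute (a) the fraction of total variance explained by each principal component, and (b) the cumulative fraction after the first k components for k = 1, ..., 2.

Step 1 — total variance = trace(Sigma) = Σ λ_i = 16 + 3 = 19.

Step 2 — fraction explained by component i = λ_i / Σ λ:
  PC1: 16/19 = 0.8421
  PC2: 3/19 = 0.1579

Step 3 — cumulative fraction after k components = (λ_1 + ... + λ_k) / Σ λ:
  k = 1: 16/19 = 0.8421
  k = 2: (16 + 3)/19 = 19/19 = 1

Summary (fraction, with percent):

explained: PC1 0.8421 (84.21%), PC2 0.1579 (15.79%);  cumulative: 0.8421, 1


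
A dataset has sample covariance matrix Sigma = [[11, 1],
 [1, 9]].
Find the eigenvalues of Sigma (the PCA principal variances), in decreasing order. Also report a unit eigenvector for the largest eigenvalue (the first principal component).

Step 1 — characteristic polynomial of 2×2 Sigma:
  det(Sigma - λI) = λ² - trace · λ + det = 0.
  trace = 11 + 9 = 20, det = 11·9 - (1)² = 98.
Step 2 — discriminant:
  Δ = trace² - 4·det = 400 - 392 = 8.
Step 3 — eigenvalues:
  λ = (trace ± √Δ)/2 = (20 ± 2.8284)/2,
  λ_1 = 11.4142,  λ_2 = 8.5858.

Step 4 — unit eigenvector for λ_1: solve (Sigma - λ_1 I)v = 0. First row:
  (11 - 11.4142)·v_x + (1)·v_y = 0, i.e. (-0.4142)·v_x + (1)·v_y = 0,
  so v ∝ (b, λ_1 - a) = (1, 0.4142) = u.
  ||u|| = √((1)² + (0.4142)²) = √(1.1716) ≈ 1.0824,
  v_1 = u/||u|| ≈ (0.9239, 0.3827) (||v_1|| = 1).

λ_1 = 11.4142,  λ_2 = 8.5858;  v_1 ≈ (0.9239, 0.3827)


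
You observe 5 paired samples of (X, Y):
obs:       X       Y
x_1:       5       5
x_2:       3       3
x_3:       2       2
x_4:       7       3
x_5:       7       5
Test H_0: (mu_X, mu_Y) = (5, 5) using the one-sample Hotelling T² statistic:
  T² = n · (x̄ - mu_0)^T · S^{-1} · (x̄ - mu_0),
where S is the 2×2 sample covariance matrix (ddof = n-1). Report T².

Step 1 — sample mean vector:
  mean(X) = (5 + 3 + 2 + 7 + 7) / 5 = 24/5 = 4.8
  mean(Y) = (5 + 3 + 2 + 3 + 5) / 5 = 18/5 = 3.6
  x̄ = (4.8, 3.6),  deviation x̄ - mu_0 = (4.8, 3.6) - (5, 5) = (-0.2, -1.4).

Step 2 — sample covariance matrix, S[i,j] = (1/(n-1)) · Σ_k (x_{k,i} - mean_i) · (x_{k,j} - mean_j), divisor n-1 = 4:
  S[X,X] = ((0.2)·(0.2) + (-1.8)·(-1.8) + (-2.8)·(-2.8) + (2.2)·(2.2) + (2.2)·(2.2)) / 4 = 20.8/4 = 5.2
  S[X,Y] = ((0.2)·(1.4) + (-1.8)·(-0.6) + (-2.8)·(-1.6) + (2.2)·(-0.6) + (2.2)·(1.4)) / 4 = 7.6/4 = 1.9
  S[Y,Y] = ((1.4)·(1.4) + (-0.6)·(-0.6) + (-1.6)·(-1.6) + (-0.6)·(-0.6) + (1.4)·(1.4)) / 4 = 7.2/4 = 1.8
  S = [[5.2, 1.9],
 [1.9, 1.8]].

Step 3 — invert S. det(S) = 5.2·1.8 - (1.9)² = 5.75.
  S^{-1} = (1/det) · [[d, -b], [-b, a]] = [[0.313, -0.3304],
 [-0.3304, 0.9043]].

Step 4 — quadratic form (x̄ - mu_0)^T · S^{-1} · (x̄ - mu_0):
  S^{-1} · (x̄ - mu_0) = (0.4, -1.2),
  (x̄ - mu_0)^T · [...] = (-0.2)·(0.4) + (-1.4)·(-1.2) = 1.6.

Step 5 — scale by n: T² = 5 · 1.6 = 8.

T² ≈ 8


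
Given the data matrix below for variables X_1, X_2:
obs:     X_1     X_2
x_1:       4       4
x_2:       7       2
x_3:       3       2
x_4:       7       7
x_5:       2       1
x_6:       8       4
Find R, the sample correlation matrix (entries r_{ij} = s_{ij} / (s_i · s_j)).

Step 1 — column means:
  mean(X_1) = (4 + 7 + 3 + 7 + 2 + 8) / 6 = 31/6 = 5.1667
  mean(X_2) = (4 + 2 + 2 + 7 + 1 + 4) / 6 = 20/6 = 3.3333

Step 2 — sample variances and covariances s[i,j] = (1/(n-1)) · Σ_k (x_{k,i} - mean_i) · (x_{k,j} - mean_j), with n-1 = 5:
  s[X_1,X_1] = ((-1.1667)·(-1.1667) + (1.8333)·(1.8333) + (-2.1667)·(-2.1667) + (1.8333)·(1.8333) + (-3.1667)·(-3.1667) + (2.8333)·(2.8333)) / 5 = 30.8333/5 = 6.1667
  s[X_1,X_2] = ((-1.1667)·(0.6667) + (1.8333)·(-1.3333) + (-2.1667)·(-1.3333) + (1.8333)·(3.6667) + (-3.1667)·(-2.3333) + (2.8333)·(0.6667)) / 5 = 15.6667/5 = 3.1333
  s[X_2,X_2] = ((0.6667)·(0.6667) + (-1.3333)·(-1.3333) + (-1.3333)·(-1.3333) + (3.6667)·(3.6667) + (-2.3333)·(-2.3333) + (0.6667)·(0.6667)) / 5 = 23.3333/5 = 4.6667
  Sample standard deviations s_i = √(s[i,i]):
  s(X_1) = √(6.1667) = 2.4833
  s(X_2) = √(4.6667) = 2.1602

Step 3 — r_{ij} = s_{ij} / (s_i · s_j):
  r[X_1,X_1] = 1 (diagonal).
  r[X_1,X_2] = 3.1333 / (2.4833 · 2.1602) = 3.1333 / 5.3645 = 0.5841
  r[X_2,X_2] = 1 (diagonal).

R is symmetric with unit diagonal. Assembling:

R = [[1, 0.5841],
 [0.5841, 1]]


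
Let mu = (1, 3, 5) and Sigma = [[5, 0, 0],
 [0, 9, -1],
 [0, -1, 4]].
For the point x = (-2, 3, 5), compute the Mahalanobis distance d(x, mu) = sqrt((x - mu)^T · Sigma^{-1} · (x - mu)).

Step 1 — centre the observation: (x - mu) = (-3, 0, 0).

Step 2 — invert Sigma (cofactor / det for 3×3, or solve directly):
  Sigma^{-1} = [[0.2, 0, 0],
 [0, 0.1143, 0.0286],
 [0, 0.0286, 0.2571]].

Step 3 — form the quadratic (x - mu)^T · Sigma^{-1} · (x - mu):
  Sigma^{-1} · (x - mu) = (-0.6, 0, 0).
  (x - mu)^T · [Sigma^{-1} · (x - mu)] = (-3)·(-0.6) + (0)·(0) + (0)·(0) = 1.8.

Step 4 — take square root: d = √(1.8) ≈ 1.3416.

d(x, mu) = √(1.8) ≈ 1.3416


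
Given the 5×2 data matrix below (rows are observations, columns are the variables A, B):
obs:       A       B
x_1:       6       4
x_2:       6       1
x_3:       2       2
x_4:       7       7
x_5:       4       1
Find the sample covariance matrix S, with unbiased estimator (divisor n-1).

Step 1 — column means:
  mean(A) = (6 + 6 + 2 + 7 + 4) / 5 = 25/5 = 5
  mean(B) = (4 + 1 + 2 + 7 + 1) / 5 = 15/5 = 3

Step 2 — sample covariance S[i,j] = (1/(n-1)) · Σ_k (x_{k,i} - mean_i) · (x_{k,j} - mean_j), with n-1 = 4.
  S[A,A] = ((1)·(1) + (1)·(1) + (-3)·(-3) + (2)·(2) + (-1)·(-1)) / 4 = 16/4 = 4
  S[A,B] = ((1)·(1) + (1)·(-2) + (-3)·(-1) + (2)·(4) + (-1)·(-2)) / 4 = 12/4 = 3
  S[B,B] = ((1)·(1) + (-2)·(-2) + (-1)·(-1) + (4)·(4) + (-2)·(-2)) / 4 = 26/4 = 6.5

S is symmetric (S[j,i] = S[i,j]). Assembling:

S = [[4, 3],
 [3, 6.5]]


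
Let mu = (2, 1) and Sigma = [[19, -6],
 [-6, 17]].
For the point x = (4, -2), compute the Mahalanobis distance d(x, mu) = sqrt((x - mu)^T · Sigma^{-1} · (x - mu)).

Step 1 — centre the observation: (x - mu) = (2, -3).

Step 2 — invert Sigma. det(Sigma) = 19·17 - (-6)² = 287.
  Sigma^{-1} = (1/det) · [[d, -b], [-b, a]] = [[0.0592, 0.0209],
 [0.0209, 0.0662]].

Step 3 — form the quadratic (x - mu)^T · Sigma^{-1} · (x - mu):
  Sigma^{-1} · (x - mu) = (0.0557, -0.1568).
  (x - mu)^T · [Sigma^{-1} · (x - mu)] = (2)·(0.0557) + (-3)·(-0.1568) = 0.5819.

Step 4 — take square root: d = √(0.5819) ≈ 0.7628.

d(x, mu) = √(0.5819) ≈ 0.7628


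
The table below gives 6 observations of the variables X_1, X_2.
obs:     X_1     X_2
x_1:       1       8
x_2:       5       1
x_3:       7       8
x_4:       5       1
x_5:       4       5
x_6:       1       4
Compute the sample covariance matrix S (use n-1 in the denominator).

Step 1 — column means:
  mean(X_1) = (1 + 5 + 7 + 5 + 4 + 1) / 6 = 23/6 = 3.8333
  mean(X_2) = (8 + 1 + 8 + 1 + 5 + 4) / 6 = 27/6 = 4.5

Step 2 — sample covariance S[i,j] = (1/(n-1)) · Σ_k (x_{k,i} - mean_i) · (x_{k,j} - mean_j), with n-1 = 5.
  S[X_1,X_1] = ((-2.8333)·(-2.8333) + (1.1667)·(1.1667) + (3.1667)·(3.1667) + (1.1667)·(1.1667) + (0.1667)·(0.1667) + (-2.8333)·(-2.8333)) / 5 = 28.8333/5 = 5.7667
  S[X_1,X_2] = ((-2.8333)·(3.5) + (1.1667)·(-3.5) + (3.1667)·(3.5) + (1.1667)·(-3.5) + (0.1667)·(0.5) + (-2.8333)·(-0.5)) / 5 = -5.5/5 = -1.1
  S[X_2,X_2] = ((3.5)·(3.5) + (-3.5)·(-3.5) + (3.5)·(3.5) + (-3.5)·(-3.5) + (0.5)·(0.5) + (-0.5)·(-0.5)) / 5 = 49.5/5 = 9.9

S is symmetric (S[j,i] = S[i,j]). Assembling:

S = [[5.7667, -1.1],
 [-1.1, 9.9]]


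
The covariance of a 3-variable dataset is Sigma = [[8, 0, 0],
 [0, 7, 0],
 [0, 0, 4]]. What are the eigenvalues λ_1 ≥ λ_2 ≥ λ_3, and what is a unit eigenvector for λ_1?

Step 1 — characteristic polynomial p(λ) = det(λI - Sigma) = λ³ - tr·λ² + c_1·λ - det, where tr = trace, c_1 = sum of the principal 2×2 minors, det = det(Sigma):
  tr = 8 + 7 + 4 = 19,
  c_1 = (8·7 - (0)²) + (8·4 - (0)²) + (7·4 - (0)²) = 56 + 32 + 28 = 116,
  det = 8·(7·4 - (0)²) - (0)·((0)·4 - (0)·(0)) + (0)·((0)·(0) - 7·(0)) = 8·(28) - (0)·(0) + (0)·(0) = 224.
  So p(λ) = λ³ - 19λ² + 116λ - 224.
Step 2 — look for an integer root (rational root theorem: any rational root is an integer divisor of 224). Testing λ = 4:
  p(4) = 64 - 304 + 464 - 224 = 0  ✓
  Dividing out (λ - 4): p(λ) = (λ - 4)(λ² - 15λ + 56).
Step 3 — remaining eigenvalues from the quadratic λ² - 15λ + 56 = 0:
  Δ = 15² - 4·56 = 225 - 224 = 1,  λ = (15 ± √1)/2 = (15 ± 1)/2 = 8 or 7.
  Sorted: λ_1 = 8,  λ_2 = 7,  λ_3 = 4  (check: sum = 19 = tr ✓).

Step 4 — unit eigenvector for λ_1 = 8: v spans the null space of (Sigma - λ_1 I), whose rows are
  r_1 = (0, 0, 0),  r_2 = (0, -1, 0),  r_3 = (0, 0, -4).
  v is orthogonal to every row, so take v ∝ r_2 × r_3 = ((-1)·(-4) - (0)·(0), (0)·(0) - (0)·(-4), (0)·(0) - (-1)·(0)) = (4, 0, 0).
  Rescale (divide by 4): u = (1, 0, 0).
  ||u|| = √((1)² + (0)² + (0)²) = √(1) = 1,  v_1 = u/||u|| ≈ (1, 0, 0) (||v_1|| = 1).

λ_1 = 8,  λ_2 = 7,  λ_3 = 4;  v_1 ≈ (1, 0, 0)
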